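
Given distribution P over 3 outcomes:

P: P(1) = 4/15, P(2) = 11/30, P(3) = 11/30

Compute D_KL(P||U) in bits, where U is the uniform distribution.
0.0150 bits

U(i) = 1/3 for all i

D_KL(P||U) = Σ P(x) log₂(P(x) / (1/3))
           = Σ P(x) log₂(P(x)) + log₂(3)
           = log₂(3) - H(P)

H(P) = -Σ P(x) log₂(P(x)):
  -P(1)·log₂(P(1)) = -(4/15)·log₂(4/15) = 0.50850
  -P(2)·log₂(P(2)) = -(11/30)·log₂(11/30) = 0.53073
  -P(3)·log₂(P(3)) = -(11/30)·log₂(11/30) = 0.53073
H(P) = 0.50850 + 0.53073 + 0.53073 = 1.56996 bits

log₂(3) = 1.58496 bits

D_KL(P||U) = 1.58496 - 1.56996 = 0.01500 ≈ 0.0150 bits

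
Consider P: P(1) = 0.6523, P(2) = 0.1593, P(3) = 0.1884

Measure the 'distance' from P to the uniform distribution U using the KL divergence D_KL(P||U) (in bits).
0.3070 bits

U(i) = 1/3 for all i

D_KL(P||U) = Σ P(x) log₂(P(x) / (1/3))
           = Σ P(x) log₂(P(x)) + log₂(3)
           = log₂(3) - H(P)

H(P) = -Σ P(x) log₂(P(x)):
  -P(1)·log₂(P(1)) = -(0.6523)·log₂(0.6523) = 0.40207
  -P(2)·log₂(P(2)) = -(0.1593)·log₂(0.1593) = 0.42217
  -P(3)·log₂(P(3)) = -(0.1884)·log₂(0.1884) = 0.45369
H(P) = 0.40207 + 0.42217 + 0.45369 = 1.27793 bits

log₂(3) = 1.58496 bits

D_KL(P||U) = 1.58496 - 1.27793 = 0.30703 ≈ 0.3070 bits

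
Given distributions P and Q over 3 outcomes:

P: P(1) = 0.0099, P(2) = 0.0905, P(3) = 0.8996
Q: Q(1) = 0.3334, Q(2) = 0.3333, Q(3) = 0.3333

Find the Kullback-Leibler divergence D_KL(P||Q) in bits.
1.0682 bits

D_KL(P||Q) = Σ P(x) log₂(P(x)/Q(x))

Computing term by term:
  P(1)·log₂(P(1)/Q(1)) = 0.0099·log₂(0.0099/0.3334) = -0.05023
  P(2)·log₂(P(2)/Q(2)) = 0.0905·log₂(0.0905/0.3333) = -0.17022
  P(3)·log₂(P(3)/Q(3)) = 0.8996·log₂(0.8996/0.3333) = 1.28864

D_KL(P||Q) = -0.05023 - 0.17022 + 1.28864 = 1.06819 ≈ 1.0682 bits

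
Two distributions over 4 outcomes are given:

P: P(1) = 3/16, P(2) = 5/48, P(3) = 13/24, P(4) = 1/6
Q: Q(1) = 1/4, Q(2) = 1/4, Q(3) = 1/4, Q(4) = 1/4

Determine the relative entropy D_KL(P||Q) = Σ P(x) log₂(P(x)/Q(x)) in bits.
0.2973 bits

D_KL(P||Q) = Σ P(x) log₂(P(x)/Q(x))

Computing term by term:
  P(1)·log₂(P(1)/Q(1)) = (3/16)·log₂((3/16)/(1/4)) = -0.07782
  P(2)·log₂(P(2)/Q(2)) = (5/48)·log₂((5/48)/(1/4)) = -0.13157
  P(3)·log₂(P(3)/Q(3)) = (13/24)·log₂((13/24)/(1/4)) = 0.60422
  P(4)·log₂(P(4)/Q(4)) = (1/6)·log₂((1/6)/(1/4)) = -0.09749

D_KL(P||Q) = -0.07782 - 0.13157 + 0.60422 - 0.09749 = 0.29734 ≈ 0.2973 bits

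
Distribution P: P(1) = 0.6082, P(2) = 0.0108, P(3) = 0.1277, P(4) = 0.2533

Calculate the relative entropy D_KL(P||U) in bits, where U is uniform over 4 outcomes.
0.6122 bits

U(i) = 1/4 for all i

D_KL(P||U) = Σ P(x) log₂(P(x) / (1/4))
           = Σ P(x) log₂(P(x)) + log₂(4)
           = log₂(4) - H(P)

H(P) = -Σ P(x) log₂(P(x)):
  -P(1)·log₂(P(1)) = -(0.6082)·log₂(0.6082) = 0.43631
  -P(2)·log₂(P(2)) = -(0.0108)·log₂(0.0108) = 0.07055
  -P(3)·log₂(P(3)) = -(0.1277)·log₂(0.1277) = 0.37916
  -P(4)·log₂(P(4)) = -(0.2533)·log₂(0.2533) = 0.50181
H(P) = 0.43631 + 0.07055 + 0.37916 + 0.50181 = 1.38783 bits

log₂(4) = 2.00000 bits

D_KL(P||U) = 2.00000 - 1.38783 = 0.61217 ≈ 0.6122 bits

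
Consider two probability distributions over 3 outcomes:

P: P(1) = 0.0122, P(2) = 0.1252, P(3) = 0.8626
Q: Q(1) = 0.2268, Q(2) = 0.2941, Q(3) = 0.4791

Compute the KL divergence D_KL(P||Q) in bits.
0.5261 bits

D_KL(P||Q) = Σ P(x) log₂(P(x)/Q(x))

Computing term by term:
  P(1)·log₂(P(1)/Q(1)) = 0.0122·log₂(0.0122/0.2268) = -0.05144
  P(2)·log₂(P(2)/Q(2)) = 0.1252·log₂(0.1252/0.2941) = -0.15426
  P(3)·log₂(P(3)/Q(3)) = 0.8626·log₂(0.8626/0.4791) = 0.73180

D_KL(P||Q) = -0.05144 - 0.15426 + 0.73180 = 0.52610 ≈ 0.5261 bits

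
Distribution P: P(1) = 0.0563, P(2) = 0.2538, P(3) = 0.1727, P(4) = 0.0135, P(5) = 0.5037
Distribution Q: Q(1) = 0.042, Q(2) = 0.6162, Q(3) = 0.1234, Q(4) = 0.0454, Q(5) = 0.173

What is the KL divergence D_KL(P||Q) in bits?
0.5357 bits

D_KL(P||Q) = Σ P(x) log₂(P(x)/Q(x))

Computing term by term:
  P(1)·log₂(P(1)/Q(1)) = 0.0563·log₂(0.0563/0.042) = 0.02380
  P(2)·log₂(P(2)/Q(2)) = 0.2538·log₂(0.2538/0.6162) = -0.32479
  P(3)·log₂(P(3)/Q(3)) = 0.1727·log₂(0.1727/0.1234) = 0.08375
  P(4)·log₂(P(4)/Q(4)) = 0.0135·log₂(0.0135/0.0454) = -0.02362
  P(5)·log₂(P(5)/Q(5)) = 0.5037·log₂(0.5037/0.173) = 0.77660

D_KL(P||Q) = 0.02380 - 0.32479 + 0.08375 - 0.02362 + 0.77660 = 0.53574 ≈ 0.5357 bits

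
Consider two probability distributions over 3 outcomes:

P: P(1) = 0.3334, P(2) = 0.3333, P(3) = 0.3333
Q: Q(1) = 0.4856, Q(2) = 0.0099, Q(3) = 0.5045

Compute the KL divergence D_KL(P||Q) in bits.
1.3107 bits

D_KL(P||Q) = Σ P(x) log₂(P(x)/Q(x))

Computing term by term:
  P(1)·log₂(P(1)/Q(1)) = 0.3334·log₂(0.3334/0.4856) = -0.18087
  P(2)·log₂(P(2)/Q(2)) = 0.3333·log₂(0.3333/0.0099) = 1.69091
  P(3)·log₂(P(3)/Q(3)) = 0.3333·log₂(0.3333/0.5045) = -0.19932

D_KL(P||Q) = -0.18087 + 1.69091 - 0.19932 = 1.31072 ≈ 1.3107 bits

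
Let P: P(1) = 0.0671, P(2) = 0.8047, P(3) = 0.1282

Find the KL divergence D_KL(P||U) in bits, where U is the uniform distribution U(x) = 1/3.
0.6913 bits

U(i) = 1/3 for all i

D_KL(P||U) = Σ P(x) log₂(P(x) / (1/3))
           = Σ P(x) log₂(P(x)) + log₂(3)
           = log₂(3) - H(P)

H(P) = -Σ P(x) log₂(P(x)):
  -P(1)·log₂(P(1)) = -(0.0671)·log₂(0.0671) = 0.26153
  -P(2)·log₂(P(2)) = -(0.8047)·log₂(0.8047) = 0.25225
  -P(3)·log₂(P(3)) = -(0.1282)·log₂(0.1282) = 0.37992
H(P) = 0.26153 + 0.25225 + 0.37992 = 0.89370 bits

log₂(3) = 1.58496 bits

D_KL(P||U) = 1.58496 - 0.89370 = 0.69126 ≈ 0.6913 bits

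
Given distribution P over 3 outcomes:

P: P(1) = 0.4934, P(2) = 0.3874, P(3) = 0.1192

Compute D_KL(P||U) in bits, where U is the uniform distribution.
0.1863 bits

U(i) = 1/3 for all i

D_KL(P||U) = Σ P(x) log₂(P(x) / (1/3))
           = Σ P(x) log₂(P(x)) + log₂(3)
           = log₂(3) - H(P)

H(P) = -Σ P(x) log₂(P(x)):
  -P(1)·log₂(P(1)) = -(0.4934)·log₂(0.4934) = 0.50286
  -P(2)·log₂(P(2)) = -(0.3874)·log₂(0.3874) = 0.53000
  -P(3)·log₂(P(3)) = -(0.1192)·log₂(0.1192) = 0.36577
H(P) = 0.50286 + 0.53000 + 0.36577 = 1.39863 bits

log₂(3) = 1.58496 bits

D_KL(P||U) = 1.58496 - 1.39863 = 0.18633 ≈ 0.1863 bits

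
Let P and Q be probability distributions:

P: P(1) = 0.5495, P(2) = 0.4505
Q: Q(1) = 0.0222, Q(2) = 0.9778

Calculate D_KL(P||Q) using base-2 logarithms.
2.0402 bits

D_KL(P||Q) = Σ P(x) log₂(P(x)/Q(x))

Computing term by term:
  P(1)·log₂(P(1)/Q(1)) = 0.5495·log₂(0.5495/0.0222) = 2.54390
  P(2)·log₂(P(2)/Q(2)) = 0.4505·log₂(0.4505/0.9778) = -0.50366

D_KL(P||Q) = 2.54390 - 0.50366 = 2.04024 ≈ 2.0402 bits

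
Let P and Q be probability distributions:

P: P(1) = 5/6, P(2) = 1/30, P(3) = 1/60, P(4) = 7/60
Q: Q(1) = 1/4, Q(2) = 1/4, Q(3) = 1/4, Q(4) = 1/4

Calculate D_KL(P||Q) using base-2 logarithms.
1.1572 bits

D_KL(P||Q) = Σ P(x) log₂(P(x)/Q(x))

Computing term by term:
  P(1)·log₂(P(1)/Q(1)) = (5/6)·log₂((5/6)/(1/4)) = 1.44747
  P(2)·log₂(P(2)/Q(2)) = (1/30)·log₂((1/30)/(1/4)) = -0.09690
  P(3)·log₂(P(3)/Q(3)) = (1/60)·log₂((1/60)/(1/4)) = -0.06511
  P(4)·log₂(P(4)/Q(4)) = (7/60)·log₂((7/60)/(1/4)) = -0.12828

D_KL(P||Q) = 1.44747 - 0.09690 - 0.06511 - 0.12828 = 1.15718 ≈ 1.1572 bits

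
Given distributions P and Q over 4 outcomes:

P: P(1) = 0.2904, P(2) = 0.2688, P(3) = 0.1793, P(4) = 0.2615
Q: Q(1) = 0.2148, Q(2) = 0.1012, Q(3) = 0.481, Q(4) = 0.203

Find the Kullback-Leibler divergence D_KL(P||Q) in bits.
0.3454 bits

D_KL(P||Q) = Σ P(x) log₂(P(x)/Q(x))

Computing term by term:
  P(1)·log₂(P(1)/Q(1)) = 0.2904·log₂(0.2904/0.2148) = 0.12634
  P(2)·log₂(P(2)/Q(2)) = 0.2688·log₂(0.2688/0.1012) = 0.37883
  P(3)·log₂(P(3)/Q(3)) = 0.1793·log₂(0.1793/0.481) = -0.25526
  P(4)·log₂(P(4)/Q(4)) = 0.2615·log₂(0.2615/0.203) = 0.09553

D_KL(P||Q) = 0.12634 + 0.37883 - 0.25526 + 0.09553 = 0.34544 ≈ 0.3454 bits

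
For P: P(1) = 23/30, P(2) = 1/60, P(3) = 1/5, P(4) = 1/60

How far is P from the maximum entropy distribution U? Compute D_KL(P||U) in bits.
1.0448 bits

U(i) = 1/4 for all i

D_KL(P||U) = Σ P(x) log₂(P(x) / (1/4))
           = Σ P(x) log₂(P(x)) + log₂(4)
           = log₂(4) - H(P)

H(P) = -Σ P(x) log₂(P(x)):
  -P(1)·log₂(P(1)) = -(23/30)·log₂(23/30) = 0.29389
  -P(2)·log₂(P(2)) = -(1/60)·log₂(1/60) = 0.09845
  -P(3)·log₂(P(3)) = -(1/5)·log₂(1/5) = 0.46439
  -P(4)·log₂(P(4)) = -(1/60)·log₂(1/60) = 0.09845
H(P) = 0.29389 + 0.09845 + 0.46439 + 0.09845 = 0.95518 bits

log₂(4) = 2.00000 bits

D_KL(P||U) = 2.00000 - 0.95518 = 1.04482 ≈ 1.0448 bits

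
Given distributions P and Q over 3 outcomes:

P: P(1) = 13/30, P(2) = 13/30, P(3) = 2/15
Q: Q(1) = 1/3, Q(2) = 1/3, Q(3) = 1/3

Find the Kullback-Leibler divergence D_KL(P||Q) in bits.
0.1518 bits

D_KL(P||Q) = Σ P(x) log₂(P(x)/Q(x))

Computing term by term:
  P(1)·log₂(P(1)/Q(1)) = (13/30)·log₂((13/30)/(1/3)) = 0.16402
  P(2)·log₂(P(2)/Q(2)) = (13/30)·log₂((13/30)/(1/3)) = 0.16402
  P(3)·log₂(P(3)/Q(3)) = (2/15)·log₂((2/15)/(1/3)) = -0.17626

D_KL(P||Q) = 0.16402 + 0.16402 - 0.17626 = 0.15178 ≈ 0.1518 bits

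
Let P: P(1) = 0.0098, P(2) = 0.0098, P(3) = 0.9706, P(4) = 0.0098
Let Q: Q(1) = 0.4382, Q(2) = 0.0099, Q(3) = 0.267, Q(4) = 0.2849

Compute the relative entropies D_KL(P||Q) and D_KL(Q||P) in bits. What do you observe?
D_KL(P||Q) = 1.7058 bits, D_KL(Q||P) = 3.2905 bits. The two directions give different values (D_KL(Q||P) exceeds D_KL(P||Q) by 1.5847 bits): KL divergence is asymmetric.

D_KL(P||Q) = Σ P(x) log₂(P(x)/Q(x))

Computing term by term:
  P(1)·log₂(P(1)/Q(1)) = 0.0098·log₂(0.0098/0.4382) = -0.05373
  P(2)·log₂(P(2)/Q(2)) = 0.0098·log₂(0.0098/0.0099) = -0.00014
  P(3)·log₂(P(3)/Q(3)) = 0.9706·log₂(0.9706/0.267) = 1.80729
  P(4)·log₂(P(4)/Q(4)) = 0.0098·log₂(0.0098/0.2849) = -0.04764

D_KL(P||Q) = -0.05373 - 0.00014 + 1.80729 - 0.04764 = 1.70578 ≈ 1.7058 bits

D_KL(Q||P) = Σ Q(x) log₂(Q(x)/P(x))

Computing term by term:
  Q(1)·log₂(Q(1)/P(1)) = 0.4382·log₂(0.4382/0.0098) = 2.40250
  Q(2)·log₂(Q(2)/P(2)) = 0.0099·log₂(0.0099/0.0098) = 0.00015
  Q(3)·log₂(Q(3)/P(3)) = 0.267·log₂(0.267/0.9706) = -0.49716
  Q(4)·log₂(Q(4)/P(4)) = 0.2849·log₂(0.2849/0.0098) = 1.38505

D_KL(Q||P) = 2.40250 + 0.00015 - 0.49716 + 1.38505 = 3.29054 ≈ 3.2905 bits

These are NOT equal (difference: 1.5847 bits). KL divergence is asymmetric: D_KL(P||Q) ≠ D_KL(Q||P) in general.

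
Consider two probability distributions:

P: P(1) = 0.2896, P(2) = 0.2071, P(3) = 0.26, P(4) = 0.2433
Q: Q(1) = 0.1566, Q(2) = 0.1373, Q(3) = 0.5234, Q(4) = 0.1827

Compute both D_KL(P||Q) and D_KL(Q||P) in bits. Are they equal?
D_KL(P||Q) = 0.2178 bits, D_KL(Q||P) = 0.2325 bits. No, they are not equal.

D_KL(P||Q) = Σ P(x) log₂(P(x)/Q(x))

Computing term by term:
  P(1)·log₂(P(1)/Q(1)) = 0.2896·log₂(0.2896/0.1566) = 0.25687
  P(2)·log₂(P(2)/Q(2)) = 0.2071·log₂(0.2071/0.1373) = 0.12281
  P(3)·log₂(P(3)/Q(3)) = 0.26·log₂(0.26/0.5234) = -0.26244
  P(4)·log₂(P(4)/Q(4)) = 0.2433·log₂(0.2433/0.1827) = 0.10055

D_KL(P||Q) = 0.25687 + 0.12281 - 0.26244 + 0.10055 = 0.21779 ≈ 0.2178 bits

D_KL(Q||P) = Σ Q(x) log₂(Q(x)/P(x))

Computing term by term:
  Q(1)·log₂(Q(1)/P(1)) = 0.1566·log₂(0.1566/0.2896) = -0.13890
  Q(2)·log₂(Q(2)/P(2)) = 0.1373·log₂(0.1373/0.2071) = -0.08142
  Q(3)·log₂(Q(3)/P(3)) = 0.5234·log₂(0.5234/0.26) = 0.52832
  Q(4)·log₂(Q(4)/P(4)) = 0.1827·log₂(0.1827/0.2433) = -0.07550

D_KL(Q||P) = -0.13890 - 0.08142 + 0.52832 - 0.07550 = 0.23250 ≈ 0.2325 bits

These are NOT equal (difference: 0.0147 bits). KL divergence is asymmetric: D_KL(P||Q) ≠ D_KL(Q||P) in general.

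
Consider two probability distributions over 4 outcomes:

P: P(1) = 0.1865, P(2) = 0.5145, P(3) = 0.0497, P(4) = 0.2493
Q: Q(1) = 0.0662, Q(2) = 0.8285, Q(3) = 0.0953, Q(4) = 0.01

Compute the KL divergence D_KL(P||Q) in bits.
1.0351 bits

D_KL(P||Q) = Σ P(x) log₂(P(x)/Q(x))

Computing term by term:
  P(1)·log₂(P(1)/Q(1)) = 0.1865·log₂(0.1865/0.0662) = 0.27868
  P(2)·log₂(P(2)/Q(2)) = 0.5145·log₂(0.5145/0.8285) = -0.35363
  P(3)·log₂(P(3)/Q(3)) = 0.0497·log₂(0.0497/0.0953) = -0.04668
  P(4)·log₂(P(4)/Q(4)) = 0.2493·log₂(0.2493/0.01) = 1.15670

D_KL(P||Q) = 0.27868 - 0.35363 - 0.04668 + 1.15670 = 1.03507 ≈ 1.0351 bits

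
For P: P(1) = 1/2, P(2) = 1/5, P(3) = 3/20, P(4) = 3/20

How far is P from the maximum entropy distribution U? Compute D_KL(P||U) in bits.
0.2145 bits

U(i) = 1/4 for all i

D_KL(P||U) = Σ P(x) log₂(P(x) / (1/4))
           = Σ P(x) log₂(P(x)) + log₂(4)
           = log₂(4) - H(P)

H(P) = -Σ P(x) log₂(P(x)):
  -P(1)·log₂(P(1)) = -(1/2)·log₂(1/2) = 0.50000
  -P(2)·log₂(P(2)) = -(1/5)·log₂(1/5) = 0.46439
  -P(3)·log₂(P(3)) = -(3/20)·log₂(3/20) = 0.41054
  -P(4)·log₂(P(4)) = -(3/20)·log₂(3/20) = 0.41054
H(P) = 0.50000 + 0.46439 + 0.41054 + 0.41054 = 1.78547 bits

log₂(4) = 2.00000 bits

D_KL(P||U) = 2.00000 - 1.78547 = 0.21453 ≈ 0.2145 bits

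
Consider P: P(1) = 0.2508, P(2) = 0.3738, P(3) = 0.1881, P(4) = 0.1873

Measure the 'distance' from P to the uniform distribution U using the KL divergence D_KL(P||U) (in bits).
0.0629 bits

U(i) = 1/4 for all i

D_KL(P||U) = Σ P(x) log₂(P(x) / (1/4))
           = Σ P(x) log₂(P(x)) + log₂(4)
           = log₂(4) - H(P)

H(P) = -Σ P(x) log₂(P(x)):
  -P(1)·log₂(P(1)) = -(0.2508)·log₂(0.2508) = 0.50044
  -P(2)·log₂(P(2)) = -(0.3738)·log₂(0.3738) = 0.53067
  -P(3)·log₂(P(3)) = -(0.1881)·log₂(0.1881) = 0.45340
  -P(4)·log₂(P(4)) = -(0.1873)·log₂(0.1873) = 0.45262
H(P) = 0.50044 + 0.53067 + 0.45340 + 0.45262 = 1.93713 bits

log₂(4) = 2.00000 bits

D_KL(P||U) = 2.00000 - 1.93713 = 0.06287 ≈ 0.0629 bits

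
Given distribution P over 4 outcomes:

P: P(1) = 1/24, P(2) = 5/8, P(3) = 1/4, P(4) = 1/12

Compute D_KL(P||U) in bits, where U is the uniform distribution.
0.5864 bits

U(i) = 1/4 for all i

D_KL(P||U) = Σ P(x) log₂(P(x) / (1/4))
           = Σ P(x) log₂(P(x)) + log₂(4)
           = log₂(4) - H(P)

H(P) = -Σ P(x) log₂(P(x)):
  -P(1)·log₂(P(1)) = -(1/24)·log₂(1/24) = 0.19104
  -P(2)·log₂(P(2)) = -(5/8)·log₂(5/8) = 0.42379
  -P(3)·log₂(P(3)) = -(1/4)·log₂(1/4) = 0.50000
  -P(4)·log₂(P(4)) = -(1/12)·log₂(1/12) = 0.29875
H(P) = 0.19104 + 0.42379 + 0.50000 + 0.29875 = 1.41358 bits

log₂(4) = 2.00000 bits

D_KL(P||U) = 2.00000 - 1.41358 = 0.58642 ≈ 0.5864 bits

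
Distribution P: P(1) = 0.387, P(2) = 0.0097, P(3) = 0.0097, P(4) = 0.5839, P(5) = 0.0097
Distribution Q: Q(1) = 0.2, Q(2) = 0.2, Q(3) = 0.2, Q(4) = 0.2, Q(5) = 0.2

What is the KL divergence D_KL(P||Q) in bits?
1.1441 bits

D_KL(P||Q) = Σ P(x) log₂(P(x)/Q(x))

Computing term by term:
  P(1)·log₂(P(1)/Q(1)) = 0.387·log₂(0.387/0.2) = 0.36855
  P(2)·log₂(P(2)/Q(2)) = 0.0097·log₂(0.0097/0.2) = -0.04235
  P(3)·log₂(P(3)/Q(3)) = 0.0097·log₂(0.0097/0.2) = -0.04235
  P(4)·log₂(P(4)/Q(4)) = 0.5839·log₂(0.5839/0.2) = 0.90255
  P(5)·log₂(P(5)/Q(5)) = 0.0097·log₂(0.0097/0.2) = -0.04235

D_KL(P||Q) = 0.36855 - 0.04235 - 0.04235 + 0.90255 - 0.04235 = 1.14405 ≈ 1.1441 bits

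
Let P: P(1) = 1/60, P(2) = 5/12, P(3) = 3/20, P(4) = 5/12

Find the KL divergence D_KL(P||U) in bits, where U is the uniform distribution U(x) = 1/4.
0.4385 bits

U(i) = 1/4 for all i

D_KL(P||U) = Σ P(x) log₂(P(x) / (1/4))
           = Σ P(x) log₂(P(x)) + log₂(4)
           = log₂(4) - H(P)

H(P) = -Σ P(x) log₂(P(x)):
  -P(1)·log₂(P(1)) = -(1/60)·log₂(1/60) = 0.09845
  -P(2)·log₂(P(2)) = -(5/12)·log₂(5/12) = 0.52626
  -P(3)·log₂(P(3)) = -(3/20)·log₂(3/20) = 0.41054
  -P(4)·log₂(P(4)) = -(5/12)·log₂(5/12) = 0.52626
H(P) = 0.09845 + 0.52626 + 0.41054 + 0.52626 = 1.56151 bits

log₂(4) = 2.00000 bits

D_KL(P||U) = 2.00000 - 1.56151 = 0.43849 ≈ 0.4385 bits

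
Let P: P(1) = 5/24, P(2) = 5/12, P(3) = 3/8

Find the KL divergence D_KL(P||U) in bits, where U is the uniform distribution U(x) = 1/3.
0.0566 bits

U(i) = 1/3 for all i

D_KL(P||U) = Σ P(x) log₂(P(x) / (1/3))
           = Σ P(x) log₂(P(x)) + log₂(3)
           = log₂(3) - H(P)

H(P) = -Σ P(x) log₂(P(x)):
  -P(1)·log₂(P(1)) = -(5/24)·log₂(5/24) = 0.47147
  -P(2)·log₂(P(2)) = -(5/12)·log₂(5/12) = 0.52626
  -P(3)·log₂(P(3)) = -(3/8)·log₂(3/8) = 0.53064
H(P) = 0.47147 + 0.52626 + 0.53064 = 1.52837 bits

log₂(3) = 1.58496 bits

D_KL(P||U) = 1.58496 - 1.52837 = 0.05659 ≈ 0.0566 bits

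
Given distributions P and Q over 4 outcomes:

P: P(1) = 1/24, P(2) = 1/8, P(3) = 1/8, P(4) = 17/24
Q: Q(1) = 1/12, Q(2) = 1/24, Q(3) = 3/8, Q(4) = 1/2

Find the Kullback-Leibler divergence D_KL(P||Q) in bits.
0.3143 bits

D_KL(P||Q) = Σ P(x) log₂(P(x)/Q(x))

Computing term by term:
  P(1)·log₂(P(1)/Q(1)) = (1/24)·log₂((1/24)/(1/12)) = -0.04167
  P(2)·log₂(P(2)/Q(2)) = (1/8)·log₂((1/8)/(1/24)) = 0.19812
  P(3)·log₂(P(3)/Q(3)) = (1/8)·log₂((1/8)/(3/8)) = -0.19812
  P(4)·log₂(P(4)/Q(4)) = (17/24)·log₂((17/24)/(1/2)) = 0.35594

D_KL(P||Q) = -0.04167 + 0.19812 - 0.19812 + 0.35594 = 0.31427 ≈ 0.3143 bits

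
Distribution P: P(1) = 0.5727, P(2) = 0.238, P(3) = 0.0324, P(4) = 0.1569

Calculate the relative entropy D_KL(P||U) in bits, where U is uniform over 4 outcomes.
0.4670 bits

U(i) = 1/4 for all i

D_KL(P||U) = Σ P(x) log₂(P(x) / (1/4))
           = Σ P(x) log₂(P(x)) + log₂(4)
           = log₂(4) - H(P)

H(P) = -Σ P(x) log₂(P(x)):
  -P(1)·log₂(P(1)) = -(0.5727)·log₂(0.5727) = 0.46054
  -P(2)·log₂(P(2)) = -(0.238)·log₂(0.238) = 0.49289
  -P(3)·log₂(P(3)) = -(0.0324)·log₂(0.0324) = 0.16031
  -P(4)·log₂(P(4)) = -(0.1569)·log₂(0.1569) = 0.41925
H(P) = 0.46054 + 0.49289 + 0.16031 + 0.41925 = 1.53299 bits

log₂(4) = 2.00000 bits

D_KL(P||U) = 2.00000 - 1.53299 = 0.46701 ≈ 0.4670 bits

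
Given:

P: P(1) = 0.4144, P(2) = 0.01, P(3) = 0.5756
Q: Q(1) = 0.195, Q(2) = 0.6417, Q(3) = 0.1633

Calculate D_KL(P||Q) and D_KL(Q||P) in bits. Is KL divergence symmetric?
D_KL(P||Q) = 1.4368 bits, D_KL(Q||P) = 3.3438 bits. No, KL divergence is not symmetric.

D_KL(P||Q) = Σ P(x) log₂(P(x)/Q(x))

Computing term by term:
  P(1)·log₂(P(1)/Q(1)) = 0.4144·log₂(0.4144/0.195) = 0.45068
  P(2)·log₂(P(2)/Q(2)) = 0.01·log₂(0.01/0.6417) = -0.06004
  P(3)·log₂(P(3)/Q(3)) = 0.5756·log₂(0.5756/0.1633) = 1.04618

D_KL(P||Q) = 0.45068 - 0.06004 + 1.04618 = 1.43682 ≈ 1.4368 bits

D_KL(Q||P) = Σ Q(x) log₂(Q(x)/P(x))

Computing term by term:
  Q(1)·log₂(Q(1)/P(1)) = 0.195·log₂(0.195/0.4144) = -0.21207
  Q(2)·log₂(Q(2)/P(2)) = 0.6417·log₂(0.6417/0.01) = 3.85266
  Q(3)·log₂(Q(3)/P(3)) = 0.1633·log₂(0.1633/0.5756) = -0.29680

D_KL(Q||P) = -0.21207 + 3.85266 - 0.29680 = 3.34379 ≈ 3.3438 bits

These are NOT equal (difference: 1.9070 bits). KL divergence is asymmetric: D_KL(P||Q) ≠ D_KL(Q||P) in general.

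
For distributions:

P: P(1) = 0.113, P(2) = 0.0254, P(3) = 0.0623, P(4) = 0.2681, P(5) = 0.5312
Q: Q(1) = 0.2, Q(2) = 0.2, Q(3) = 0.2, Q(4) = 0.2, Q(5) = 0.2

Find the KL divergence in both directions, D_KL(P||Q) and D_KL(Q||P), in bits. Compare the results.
D_KL(P||Q) = 0.5884 bits, D_KL(Q||P) = 0.7303 bits. D_KL(Q||P) is larger than D_KL(P||Q) by 0.1419 bits; the two directions differ.

D_KL(P||Q) = Σ P(x) log₂(P(x)/Q(x))

Computing term by term:
  P(1)·log₂(P(1)/Q(1)) = 0.113·log₂(0.113/0.2) = -0.09308
  P(2)·log₂(P(2)/Q(2)) = 0.0254·log₂(0.0254/0.2) = -0.07562
  P(3)·log₂(P(3)/Q(3)) = 0.0623·log₂(0.0623/0.2) = -0.10483
  P(4)·log₂(P(4)/Q(4)) = 0.2681·log₂(0.2681/0.2) = 0.11334
  P(5)·log₂(P(5)/Q(5)) = 0.5312·log₂(0.5312/0.2) = 0.74860

D_KL(P||Q) = -0.09308 - 0.07562 - 0.10483 + 0.11334 + 0.74860 = 0.58841 ≈ 0.5884 bits

D_KL(Q||P) = Σ Q(x) log₂(Q(x)/P(x))

Computing term by term:
  Q(1)·log₂(Q(1)/P(1)) = 0.2·log₂(0.2/0.113) = 0.16474
  Q(2)·log₂(Q(2)/P(2)) = 0.2·log₂(0.2/0.0254) = 0.59542
  Q(3)·log₂(Q(3)/P(3)) = 0.2·log₂(0.2/0.0623) = 0.33654
  Q(4)·log₂(Q(4)/P(4)) = 0.2·log₂(0.2/0.2681) = -0.08455
  Q(5)·log₂(Q(5)/P(5)) = 0.2·log₂(0.2/0.5312) = -0.28185

D_KL(Q||P) = 0.16474 + 0.59542 + 0.33654 - 0.08455 - 0.28185 = 0.73030 ≈ 0.7303 bits

These are NOT equal (difference: 0.1419 bits). KL divergence is asymmetric: D_KL(P||Q) ≠ D_KL(Q||P) in general.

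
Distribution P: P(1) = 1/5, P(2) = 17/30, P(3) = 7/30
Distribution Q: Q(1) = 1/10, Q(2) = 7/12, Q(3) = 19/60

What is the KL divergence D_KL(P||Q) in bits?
0.0735 bits

D_KL(P||Q) = Σ P(x) log₂(P(x)/Q(x))

Computing term by term:
  P(1)·log₂(P(1)/Q(1)) = (1/5)·log₂((1/5)/(1/10)) = 0.20000
  P(2)·log₂(P(2)/Q(2)) = (17/30)·log₂((17/30)/(7/12)) = -0.02370
  P(3)·log₂(P(3)/Q(3)) = (7/30)·log₂((7/30)/(19/60)) = -0.10280

D_KL(P||Q) = 0.20000 - 0.02370 - 0.10280 = 0.07350 ≈ 0.0735 bits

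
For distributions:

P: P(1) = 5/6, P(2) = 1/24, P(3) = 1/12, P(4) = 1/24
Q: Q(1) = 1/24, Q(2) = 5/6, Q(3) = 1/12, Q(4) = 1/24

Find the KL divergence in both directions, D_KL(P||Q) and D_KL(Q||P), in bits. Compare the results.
D_KL(P||Q) = 3.4215 bits, D_KL(Q||P) = 3.4215 bits. The two directions give exactly the same value for this pair.

D_KL(P||Q) = Σ P(x) log₂(P(x)/Q(x))

Computing term by term:
  P(1)·log₂(P(1)/Q(1)) = (5/6)·log₂((5/6)/(1/24)) = 3.60161
  P(2)·log₂(P(2)/Q(2)) = (1/24)·log₂((1/24)/(5/6)) = -0.18008
  P(3)·log₂(P(3)/Q(3)) = (1/12)·log₂((1/12)/(1/12)) = 0.00000
  P(4)·log₂(P(4)/Q(4)) = (1/24)·log₂((1/24)/(1/24)) = 0.00000

D_KL(P||Q) = 3.60161 - 0.18008 + 0.00000 + 0.00000 = 3.42153 ≈ 3.4215 bits

D_KL(Q||P) = Σ Q(x) log₂(Q(x)/P(x))

Computing term by term:
  Q(1)·log₂(Q(1)/P(1)) = (1/24)·log₂((1/24)/(5/6)) = -0.18008
  Q(2)·log₂(Q(2)/P(2)) = (5/6)·log₂((5/6)/(1/24)) = 3.60161
  Q(3)·log₂(Q(3)/P(3)) = (1/12)·log₂((1/12)/(1/12)) = 0.00000
  Q(4)·log₂(Q(4)/P(4)) = (1/24)·log₂((1/24)/(1/24)) = 0.00000

D_KL(Q||P) = -0.18008 + 3.60161 + 0.00000 + 0.00000 = 3.42153 ≈ 3.4215 bits

These ARE equal here. Q is P with outcomes relabeled (Q(1) = P(2), Q(2) = P(1)) by a relabeling that is its own inverse, so the two sums contain exactly the same terms in a different order. This is a special case — KL divergence is not symmetric in general: D_KL(P||Q) ≠ D_KL(Q||P) for most P, Q.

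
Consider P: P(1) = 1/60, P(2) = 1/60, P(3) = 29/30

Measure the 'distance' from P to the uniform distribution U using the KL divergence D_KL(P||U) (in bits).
1.3408 bits

U(i) = 1/3 for all i

D_KL(P||U) = Σ P(x) log₂(P(x) / (1/3))
           = Σ P(x) log₂(P(x)) + log₂(3)
           = log₂(3) - H(P)

H(P) = -Σ P(x) log₂(P(x)):
  -P(1)·log₂(P(1)) = -(1/60)·log₂(1/60) = 0.09845
  -P(2)·log₂(P(2)) = -(1/60)·log₂(1/60) = 0.09845
  -P(3)·log₂(P(3)) = -(29/30)·log₂(29/30) = 0.04728
H(P) = 0.09845 + 0.09845 + 0.04728 = 0.24418 bits

log₂(3) = 1.58496 bits

D_KL(P||U) = 1.58496 - 0.24418 = 1.34078 ≈ 1.3408 bits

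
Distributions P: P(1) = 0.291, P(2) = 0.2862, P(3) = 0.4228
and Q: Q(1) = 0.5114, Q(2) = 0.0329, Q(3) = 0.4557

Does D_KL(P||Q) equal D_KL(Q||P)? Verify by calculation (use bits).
D_KL(P||Q) = 0.6108 bits, D_KL(Q||P) = 0.3626 bits. No — D_KL(P||Q) ≠ D_KL(Q||P) for this pair.

D_KL(P||Q) = Σ P(x) log₂(P(x)/Q(x))

Computing term by term:
  P(1)·log₂(P(1)/Q(1)) = 0.291·log₂(0.291/0.5114) = -0.23671
  P(2)·log₂(P(2)/Q(2)) = 0.2862·log₂(0.2862/0.0329) = 0.89319
  P(3)·log₂(P(3)/Q(3)) = 0.4228·log₂(0.4228/0.4557) = -0.04571

D_KL(P||Q) = -0.23671 + 0.89319 - 0.04571 = 0.61077 ≈ 0.6108 bits

D_KL(Q||P) = Σ Q(x) log₂(Q(x)/P(x))

Computing term by term:
  Q(1)·log₂(Q(1)/P(1)) = 0.5114·log₂(0.5114/0.291) = 0.41599
  Q(2)·log₂(Q(2)/P(2)) = 0.0329·log₂(0.0329/0.2862) = -0.10268
  Q(3)·log₂(Q(3)/P(3)) = 0.4557·log₂(0.4557/0.4228) = 0.04927

D_KL(Q||P) = 0.41599 - 0.10268 + 0.04927 = 0.36258 ≈ 0.3626 bits

These are NOT equal (difference: 0.2482 bits). KL divergence is asymmetric: D_KL(P||Q) ≠ D_KL(Q||P) in general.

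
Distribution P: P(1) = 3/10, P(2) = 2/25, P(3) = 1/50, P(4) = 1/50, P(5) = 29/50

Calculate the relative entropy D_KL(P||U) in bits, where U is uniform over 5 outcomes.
0.8278 bits

U(i) = 1/5 for all i

D_KL(P||U) = Σ P(x) log₂(P(x) / (1/5))
           = Σ P(x) log₂(P(x)) + log₂(5)
           = log₂(5) - H(P)

H(P) = -Σ P(x) log₂(P(x)):
  -P(1)·log₂(P(1)) = -(3/10)·log₂(3/10) = 0.52109
  -P(2)·log₂(P(2)) = -(2/25)·log₂(2/25) = 0.29151
  -P(3)·log₂(P(3)) = -(1/50)·log₂(1/50) = 0.11288
  -P(4)·log₂(P(4)) = -(1/50)·log₂(1/50) = 0.11288
  -P(5)·log₂(P(5)) = -(29/50)·log₂(29/50) = 0.45581
H(P) = 0.52109 + 0.29151 + 0.11288 + 0.11288 + 0.45581 = 1.49417 bits

log₂(5) = 2.32193 bits

D_KL(P||U) = 2.32193 - 1.49417 = 0.82776 ≈ 0.8278 bits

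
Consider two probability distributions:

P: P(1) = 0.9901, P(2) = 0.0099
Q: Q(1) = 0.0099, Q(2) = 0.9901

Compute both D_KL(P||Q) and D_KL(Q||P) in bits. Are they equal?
D_KL(P||Q) = 6.5125 bits, D_KL(Q||P) = 6.5125 bits. Yes, in this case they are equal (although KL divergence is not symmetric in general).

D_KL(P||Q) = Σ P(x) log₂(P(x)/Q(x))

Computing term by term:
  P(1)·log₂(P(1)/Q(1)) = 0.9901·log₂(0.9901/0.0099) = 6.57823
  P(2)·log₂(P(2)/Q(2)) = 0.0099·log₂(0.0099/0.9901) = -0.06578

D_KL(P||Q) = 6.57823 - 0.06578 = 6.51245 ≈ 6.5125 bits

D_KL(Q||P) = Σ Q(x) log₂(Q(x)/P(x))

Computing term by term:
  Q(1)·log₂(Q(1)/P(1)) = 0.0099·log₂(0.0099/0.9901) = -0.06578
  Q(2)·log₂(Q(2)/P(2)) = 0.9901·log₂(0.9901/0.0099) = 6.57823

D_KL(Q||P) = -0.06578 + 6.57823 = 6.51245 ≈ 6.5125 bits

These ARE equal here. Q is P with outcomes relabeled (Q(1) = P(2), Q(2) = P(1)) by a relabeling that is its own inverse, so the two sums contain exactly the same terms in a different order. This is a special case — KL divergence is not symmetric in general: D_KL(P||Q) ≠ D_KL(Q||P) for most P, Q.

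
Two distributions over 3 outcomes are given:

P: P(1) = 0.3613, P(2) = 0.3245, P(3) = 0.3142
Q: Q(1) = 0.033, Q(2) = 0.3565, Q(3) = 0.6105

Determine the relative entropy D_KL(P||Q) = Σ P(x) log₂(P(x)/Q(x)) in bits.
0.9023 bits

D_KL(P||Q) = Σ P(x) log₂(P(x)/Q(x))

Computing term by term:
  P(1)·log₂(P(1)/Q(1)) = 0.3613·log₂(0.3613/0.033) = 1.24745
  P(2)·log₂(P(2)/Q(2)) = 0.3245·log₂(0.3245/0.3565) = -0.04403
  P(3)·log₂(P(3)/Q(3)) = 0.3142·log₂(0.3142/0.6105) = -0.30110

D_KL(P||Q) = 1.24745 - 0.04403 - 0.30110 = 0.90232 ≈ 0.9023 bits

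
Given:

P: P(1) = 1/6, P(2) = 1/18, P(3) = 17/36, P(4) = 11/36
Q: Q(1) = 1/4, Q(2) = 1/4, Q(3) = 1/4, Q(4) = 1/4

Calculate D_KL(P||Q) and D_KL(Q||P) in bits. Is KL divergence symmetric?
D_KL(P||Q) = 0.3037 bits, D_KL(Q||P) = 0.3870 bits. No, KL divergence is not symmetric.

D_KL(P||Q) = Σ P(x) log₂(P(x)/Q(x))

Computing term by term:
  P(1)·log₂(P(1)/Q(1)) = (1/6)·log₂((1/6)/(1/4)) = -0.09749
  P(2)·log₂(P(2)/Q(2)) = (1/18)·log₂((1/18)/(1/4)) = -0.12055
  P(3)·log₂(P(3)/Q(3)) = (17/36)·log₂((17/36)/(1/4)) = 0.43328
  P(4)·log₂(P(4)/Q(4)) = (11/36)·log₂((11/36)/(1/4)) = 0.08846

D_KL(P||Q) = -0.09749 - 0.12055 + 0.43328 + 0.08846 = 0.30370 ≈ 0.3037 bits

D_KL(Q||P) = Σ Q(x) log₂(Q(x)/P(x))

Computing term by term:
  Q(1)·log₂(Q(1)/P(1)) = (1/4)·log₂((1/4)/(1/6)) = 0.14624
  Q(2)·log₂(Q(2)/P(2)) = (1/4)·log₂((1/4)/(1/18)) = 0.54248
  Q(3)·log₂(Q(3)/P(3)) = (1/4)·log₂((1/4)/(17/36)) = -0.22938
  Q(4)·log₂(Q(4)/P(4)) = (1/4)·log₂((1/4)/(11/36)) = -0.07238

D_KL(Q||P) = 0.14624 + 0.54248 - 0.22938 - 0.07238 = 0.38696 ≈ 0.3870 bits

These are NOT equal (difference: 0.0833 bits). KL divergence is asymmetric: D_KL(P||Q) ≠ D_KL(Q||P) in general.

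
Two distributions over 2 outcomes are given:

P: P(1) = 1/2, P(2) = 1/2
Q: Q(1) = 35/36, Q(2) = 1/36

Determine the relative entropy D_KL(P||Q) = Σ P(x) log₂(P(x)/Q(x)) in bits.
1.6053 bits

D_KL(P||Q) = Σ P(x) log₂(P(x)/Q(x))

Computing term by term:
  P(1)·log₂(P(1)/Q(1)) = (1/2)·log₂((1/2)/(35/36)) = -0.47968
  P(2)·log₂(P(2)/Q(2)) = (1/2)·log₂((1/2)/(1/36)) = 2.08496

D_KL(P||Q) = -0.47968 + 2.08496 = 1.60528 ≈ 1.6053 bits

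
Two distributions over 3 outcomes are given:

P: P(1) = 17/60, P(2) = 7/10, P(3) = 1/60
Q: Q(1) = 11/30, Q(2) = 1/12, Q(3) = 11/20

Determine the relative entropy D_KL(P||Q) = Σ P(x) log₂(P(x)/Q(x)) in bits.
1.9598 bits

D_KL(P||Q) = Σ P(x) log₂(P(x)/Q(x))

Computing term by term:
  P(1)·log₂(P(1)/Q(1)) = (17/60)·log₂((17/60)/(11/30)) = -0.10539
  P(2)·log₂(P(2)/Q(2)) = (7/10)·log₂((7/10)/(1/12)) = 2.14927
  P(3)·log₂(P(3)/Q(3)) = (1/60)·log₂((1/60)/(11/20)) = -0.08407

D_KL(P||Q) = -0.10539 + 2.14927 - 0.08407 = 1.95981 ≈ 1.9598 bits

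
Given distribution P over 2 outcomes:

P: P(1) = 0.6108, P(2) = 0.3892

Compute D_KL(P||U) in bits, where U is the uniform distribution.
0.0357 bits

U(i) = 1/2 for all i

D_KL(P||U) = Σ P(x) log₂(P(x) / (1/2))
           = Σ P(x) log₂(P(x)) + log₂(2)
           = log₂(2) - H(P)

H(P) = -Σ P(x) log₂(P(x)):
  -P(1)·log₂(P(1)) = -(0.6108)·log₂(0.6108) = 0.43442
  -P(2)·log₂(P(2)) = -(0.3892)·log₂(0.3892) = 0.52986
H(P) = 0.43442 + 0.52986 = 0.96428 bits

log₂(2) = 1.00000 bits

D_KL(P||U) = 1.00000 - 0.96428 = 0.03572 ≈ 0.0357 bits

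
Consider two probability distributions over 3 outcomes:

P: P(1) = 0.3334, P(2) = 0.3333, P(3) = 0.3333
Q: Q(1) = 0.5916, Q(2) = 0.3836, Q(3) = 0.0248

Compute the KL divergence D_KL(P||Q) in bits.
0.9059 bits

D_KL(P||Q) = Σ P(x) log₂(P(x)/Q(x))

Computing term by term:
  P(1)·log₂(P(1)/Q(1)) = 0.3334·log₂(0.3334/0.5916) = -0.27584
  P(2)·log₂(P(2)/Q(2)) = 0.3333·log₂(0.3333/0.3836) = -0.06759
  P(3)·log₂(P(3)/Q(3)) = 0.3333·log₂(0.3333/0.0248) = 1.24934

D_KL(P||Q) = -0.27584 - 0.06759 + 1.24934 = 0.90591 ≈ 0.9059 bits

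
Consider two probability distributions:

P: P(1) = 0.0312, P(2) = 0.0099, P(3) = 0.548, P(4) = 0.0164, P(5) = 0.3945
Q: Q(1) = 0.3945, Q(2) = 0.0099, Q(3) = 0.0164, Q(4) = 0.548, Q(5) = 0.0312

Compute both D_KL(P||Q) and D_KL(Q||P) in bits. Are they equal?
D_KL(P||Q) = 4.0210 bits, D_KL(Q||P) = 4.0210 bits. Yes, in this case they are equal (although KL divergence is not symmetric in general).

D_KL(P||Q) = Σ P(x) log₂(P(x)/Q(x))

Computing term by term:
  P(1)·log₂(P(1)/Q(1)) = 0.0312·log₂(0.0312/0.3945) = -0.11420
  P(2)·log₂(P(2)/Q(2)) = 0.0099·log₂(0.0099/0.0099) = 0.00000
  P(3)·log₂(P(3)/Q(3)) = 0.548·log₂(0.548/0.0164) = 2.77420
  P(4)·log₂(P(4)/Q(4)) = 0.0164·log₂(0.0164/0.548) = -0.08302
  P(5)·log₂(P(5)/Q(5)) = 0.3945·log₂(0.3945/0.0312) = 1.44403

D_KL(P||Q) = -0.11420 + 0.00000 + 2.77420 - 0.08302 + 1.44403 = 4.02101 ≈ 4.0210 bits

D_KL(Q||P) = Σ Q(x) log₂(Q(x)/P(x))

Computing term by term:
  Q(1)·log₂(Q(1)/P(1)) = 0.3945·log₂(0.3945/0.0312) = 1.44403
  Q(2)·log₂(Q(2)/P(2)) = 0.0099·log₂(0.0099/0.0099) = 0.00000
  Q(3)·log₂(Q(3)/P(3)) = 0.0164·log₂(0.0164/0.548) = -0.08302
  Q(4)·log₂(Q(4)/P(4)) = 0.548·log₂(0.548/0.0164) = 2.77420
  Q(5)·log₂(Q(5)/P(5)) = 0.0312·log₂(0.0312/0.3945) = -0.11420

D_KL(Q||P) = 1.44403 + 0.00000 - 0.08302 + 2.77420 - 0.11420 = 4.02101 ≈ 4.0210 bits

These ARE equal here. Q is P with outcomes relabeled (Q(1) = P(5), Q(3) = P(4), Q(4) = P(3), Q(5) = P(1)) by a relabeling that is its own inverse, so the two sums contain exactly the same terms in a different order. This is a special case — KL divergence is not symmetric in general: D_KL(P||Q) ≠ D_KL(Q||P) for most P, Q.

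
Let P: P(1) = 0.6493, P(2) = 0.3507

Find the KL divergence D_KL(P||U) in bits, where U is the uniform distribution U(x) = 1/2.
0.0653 bits

U(i) = 1/2 for all i

D_KL(P||U) = Σ P(x) log₂(P(x) / (1/2))
           = Σ P(x) log₂(P(x)) + log₂(2)
           = log₂(2) - H(P)

H(P) = -Σ P(x) log₂(P(x)):
  -P(1)·log₂(P(1)) = -(0.6493)·log₂(0.6493) = 0.40454
  -P(2)·log₂(P(2)) = -(0.3507)·log₂(0.3507) = 0.53015
H(P) = 0.40454 + 0.53015 = 0.93469 bits

log₂(2) = 1.00000 bits

D_KL(P||U) = 1.00000 - 0.93469 = 0.06531 ≈ 0.0653 bits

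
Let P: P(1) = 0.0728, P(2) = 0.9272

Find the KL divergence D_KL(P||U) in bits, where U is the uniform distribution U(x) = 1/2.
0.6237 bits

U(i) = 1/2 for all i

D_KL(P||U) = Σ P(x) log₂(P(x) / (1/2))
           = Σ P(x) log₂(P(x)) + log₂(2)
           = log₂(2) - H(P)

H(P) = -Σ P(x) log₂(P(x)):
  -P(1)·log₂(P(1)) = -(0.0728)·log₂(0.0728) = 0.27518
  -P(2)·log₂(P(2)) = -(0.9272)·log₂(0.9272) = 0.10111
H(P) = 0.27518 + 0.10111 = 0.37629 bits

log₂(2) = 1.00000 bits

D_KL(P||U) = 1.00000 - 0.37629 = 0.62371 ≈ 0.6237 bits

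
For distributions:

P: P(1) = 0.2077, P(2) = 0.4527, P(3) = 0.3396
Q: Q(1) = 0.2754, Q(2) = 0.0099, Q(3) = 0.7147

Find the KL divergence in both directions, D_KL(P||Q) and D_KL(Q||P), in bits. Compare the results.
D_KL(P||Q) = 2.0475 bits, D_KL(Q||P) = 0.8247 bits. D_KL(P||Q) is larger than D_KL(Q||P) by 1.2228 bits; the two directions differ.

D_KL(P||Q) = Σ P(x) log₂(P(x)/Q(x))

Computing term by term:
  P(1)·log₂(P(1)/Q(1)) = 0.2077·log₂(0.2077/0.2754) = -0.08454
  P(2)·log₂(P(2)/Q(2)) = 0.4527·log₂(0.4527/0.0099) = 2.49663
  P(3)·log₂(P(3)/Q(3)) = 0.3396·log₂(0.3396/0.7147) = -0.36456

D_KL(P||Q) = -0.08454 + 2.49663 - 0.36456 = 2.04753 ≈ 2.0475 bits

D_KL(Q||P) = Σ Q(x) log₂(Q(x)/P(x))

Computing term by term:
  Q(1)·log₂(Q(1)/P(1)) = 0.2754·log₂(0.2754/0.2077) = 0.11210
  Q(2)·log₂(Q(2)/P(2)) = 0.0099·log₂(0.0099/0.4527) = -0.05460
  Q(3)·log₂(Q(3)/P(3)) = 0.7147·log₂(0.7147/0.3396) = 0.76723

D_KL(Q||P) = 0.11210 - 0.05460 + 0.76723 = 0.82473 ≈ 0.8247 bits

These are NOT equal (difference: 1.2228 bits). KL divergence is asymmetric: D_KL(P||Q) ≠ D_KL(Q||P) in general.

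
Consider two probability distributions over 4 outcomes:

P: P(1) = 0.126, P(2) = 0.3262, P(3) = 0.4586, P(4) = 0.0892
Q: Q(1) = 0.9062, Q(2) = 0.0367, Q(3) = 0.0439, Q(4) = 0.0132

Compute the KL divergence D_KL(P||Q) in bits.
2.4677 bits

D_KL(P||Q) = Σ P(x) log₂(P(x)/Q(x))

Computing term by term:
  P(1)·log₂(P(1)/Q(1)) = 0.126·log₂(0.126/0.9062) = -0.35865
  P(2)·log₂(P(2)/Q(2)) = 0.3262·log₂(0.3262/0.0367) = 1.02815
  P(3)·log₂(P(3)/Q(3)) = 0.4586·log₂(0.4586/0.0439) = 1.55234
  P(4)·log₂(P(4)/Q(4)) = 0.0892·log₂(0.0892/0.0132) = 0.24588

D_KL(P||Q) = -0.35865 + 1.02815 + 1.55234 + 0.24588 = 2.46772 ≈ 2.4677 bits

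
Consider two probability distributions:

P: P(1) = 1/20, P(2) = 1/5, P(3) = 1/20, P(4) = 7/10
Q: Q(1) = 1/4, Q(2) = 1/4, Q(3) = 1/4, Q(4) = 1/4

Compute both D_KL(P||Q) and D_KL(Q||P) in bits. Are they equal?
D_KL(P||Q) = 0.7432 bits, D_KL(Q||P) = 0.8701 bits. No, they are not equal.

D_KL(P||Q) = Σ P(x) log₂(P(x)/Q(x))

Computing term by term:
  P(1)·log₂(P(1)/Q(1)) = (1/20)·log₂((1/20)/(1/4)) = -0.11610
  P(2)·log₂(P(2)/Q(2)) = (1/5)·log₂((1/5)/(1/4)) = -0.06439
  P(3)·log₂(P(3)/Q(3)) = (1/20)·log₂((1/20)/(1/4)) = -0.11610
  P(4)·log₂(P(4)/Q(4)) = (7/10)·log₂((7/10)/(1/4)) = 1.03980

D_KL(P||Q) = -0.11610 - 0.06439 - 0.11610 + 1.03980 = 0.74321 ≈ 0.7432 bits

D_KL(Q||P) = Σ Q(x) log₂(Q(x)/P(x))

Computing term by term:
  Q(1)·log₂(Q(1)/P(1)) = (1/4)·log₂((1/4)/(1/20)) = 0.58048
  Q(2)·log₂(Q(2)/P(2)) = (1/4)·log₂((1/4)/(1/5)) = 0.08048
  Q(3)·log₂(Q(3)/P(3)) = (1/4)·log₂((1/4)/(1/20)) = 0.58048
  Q(4)·log₂(Q(4)/P(4)) = (1/4)·log₂((1/4)/(7/10)) = -0.37136

D_KL(Q||P) = 0.58048 + 0.08048 + 0.58048 - 0.37136 = 0.87008 ≈ 0.8701 bits

These are NOT equal (difference: 0.1269 bits). KL divergence is asymmetric: D_KL(P||Q) ≠ D_KL(Q||P) in general.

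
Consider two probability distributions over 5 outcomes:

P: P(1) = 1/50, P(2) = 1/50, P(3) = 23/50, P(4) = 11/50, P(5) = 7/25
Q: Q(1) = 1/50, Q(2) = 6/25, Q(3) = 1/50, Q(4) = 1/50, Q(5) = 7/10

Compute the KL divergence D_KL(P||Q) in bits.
2.4001 bits

D_KL(P||Q) = Σ P(x) log₂(P(x)/Q(x))

Computing term by term:
  P(1)·log₂(P(1)/Q(1)) = (1/50)·log₂((1/50)/(1/50)) = 0.00000
  P(2)·log₂(P(2)/Q(2)) = (1/50)·log₂((1/50)/(6/25)) = -0.07170
  P(3)·log₂(P(3)/Q(3)) = (23/50)·log₂((23/50)/(1/50)) = 2.08084
  P(4)·log₂(P(4)/Q(4)) = (11/50)·log₂((11/50)/(1/50)) = 0.76107
  P(5)·log₂(P(5)/Q(5)) = (7/25)·log₂((7/25)/(7/10)) = -0.37014

D_KL(P||Q) = 0.00000 - 0.07170 + 2.08084 + 0.76107 - 0.37014 = 2.40007 ≈ 2.4001 bits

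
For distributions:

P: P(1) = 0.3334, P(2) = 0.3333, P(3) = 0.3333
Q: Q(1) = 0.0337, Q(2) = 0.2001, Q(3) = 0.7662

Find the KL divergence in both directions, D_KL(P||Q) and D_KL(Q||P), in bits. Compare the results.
D_KL(P||Q) = 0.9474 bits, D_KL(Q||P) = 0.6614 bits. D_KL(P||Q) is larger than D_KL(Q||P) by 0.2860 bits; the two directions differ.

D_KL(P||Q) = Σ P(x) log₂(P(x)/Q(x))

Computing term by term:
  P(1)·log₂(P(1)/Q(1)) = 0.3334·log₂(0.3334/0.0337) = 1.10236
  P(2)·log₂(P(2)/Q(2)) = 0.3333·log₂(0.3333/0.2001) = 0.24534
  P(3)·log₂(P(3)/Q(3)) = 0.3333·log₂(0.3333/0.7662) = -0.40026

D_KL(P||Q) = 1.10236 + 0.24534 - 0.40026 = 0.94744 ≈ 0.9474 bits

D_KL(Q||P) = Σ Q(x) log₂(Q(x)/P(x))

Computing term by term:
  Q(1)·log₂(Q(1)/P(1)) = 0.0337·log₂(0.0337/0.3334) = -0.11143
  Q(2)·log₂(Q(2)/P(2)) = 0.2001·log₂(0.2001/0.3333) = -0.14729
  Q(3)·log₂(Q(3)/P(3)) = 0.7662·log₂(0.7662/0.3333) = 0.92013

D_KL(Q||P) = -0.11143 - 0.14729 + 0.92013 = 0.66141 ≈ 0.6614 bits

These are NOT equal (difference: 0.2860 bits). KL divergence is asymmetric: D_KL(P||Q) ≠ D_KL(Q||P) in general.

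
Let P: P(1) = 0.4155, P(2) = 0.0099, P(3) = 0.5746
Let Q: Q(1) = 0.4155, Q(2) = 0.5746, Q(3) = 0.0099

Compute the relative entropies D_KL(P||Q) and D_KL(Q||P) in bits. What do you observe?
D_KL(P||Q) = 3.3086 bits, D_KL(Q||P) = 3.3086 bits. The two directions give the same value here, because Q is a self-inverse relabeling of P; in general KL divergence is asymmetric.

D_KL(P||Q) = Σ P(x) log₂(P(x)/Q(x))

Computing term by term:
  P(1)·log₂(P(1)/Q(1)) = 0.4155·log₂(0.4155/0.4155) = 0.00000
  P(2)·log₂(P(2)/Q(2)) = 0.0099·log₂(0.0099/0.5746) = -0.05800
  P(3)·log₂(P(3)/Q(3)) = 0.5746·log₂(0.5746/0.0099) = 3.36657

D_KL(P||Q) = 0.00000 - 0.05800 + 3.36657 = 3.30857 ≈ 3.3086 bits

D_KL(Q||P) = Σ Q(x) log₂(Q(x)/P(x))

Computing term by term:
  Q(1)·log₂(Q(1)/P(1)) = 0.4155·log₂(0.4155/0.4155) = 0.00000
  Q(2)·log₂(Q(2)/P(2)) = 0.5746·log₂(0.5746/0.0099) = 3.36657
  Q(3)·log₂(Q(3)/P(3)) = 0.0099·log₂(0.0099/0.5746) = -0.05800

D_KL(Q||P) = 0.00000 + 3.36657 - 0.05800 = 3.30857 ≈ 3.3086 bits

These ARE equal here. Q is P with outcomes relabeled (Q(2) = P(3), Q(3) = P(2)) by a relabeling that is its own inverse, so the two sums contain exactly the same terms in a different order. This is a special case — KL divergence is not symmetric in general: D_KL(P||Q) ≠ D_KL(Q||P) for most P, Q.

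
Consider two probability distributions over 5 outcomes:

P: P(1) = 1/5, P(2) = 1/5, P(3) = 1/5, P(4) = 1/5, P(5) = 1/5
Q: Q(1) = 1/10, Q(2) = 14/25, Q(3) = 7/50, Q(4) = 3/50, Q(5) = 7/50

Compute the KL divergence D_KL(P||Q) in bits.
0.4561 bits

D_KL(P||Q) = Σ P(x) log₂(P(x)/Q(x))

Computing term by term:
  P(1)·log₂(P(1)/Q(1)) = (1/5)·log₂((1/5)/(1/10)) = 0.20000
  P(2)·log₂(P(2)/Q(2)) = (1/5)·log₂((1/5)/(14/25)) = -0.29709
  P(3)·log₂(P(3)/Q(3)) = (1/5)·log₂((1/5)/(7/50)) = 0.10291
  P(4)·log₂(P(4)/Q(4)) = (1/5)·log₂((1/5)/(3/50)) = 0.34739
  P(5)·log₂(P(5)/Q(5)) = (1/5)·log₂((1/5)/(7/50)) = 0.10291

D_KL(P||Q) = 0.20000 - 0.29709 + 0.10291 + 0.34739 + 0.10291 = 0.45612 ≈ 0.4561 bits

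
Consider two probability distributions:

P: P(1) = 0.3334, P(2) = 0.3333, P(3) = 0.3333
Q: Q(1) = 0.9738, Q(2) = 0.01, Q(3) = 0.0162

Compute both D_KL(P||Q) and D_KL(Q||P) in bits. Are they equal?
D_KL(P||Q) = 2.6246 bits, D_KL(Q||P) = 1.3846 bits. No, they are not equal.

D_KL(P||Q) = Σ P(x) log₂(P(x)/Q(x))

Computing term by term:
  P(1)·log₂(P(1)/Q(1)) = 0.3334·log₂(0.3334/0.9738) = -0.51556
  P(2)·log₂(P(2)/Q(2)) = 0.3333·log₂(0.3333/0.01) = 1.68608
  P(3)·log₂(P(3)/Q(3)) = 0.3333·log₂(0.3333/0.0162) = 1.45411

D_KL(P||Q) = -0.51556 + 1.68608 + 1.45411 = 2.62463 ≈ 2.6246 bits

D_KL(Q||P) = Σ Q(x) log₂(Q(x)/P(x))

Computing term by term:
  Q(1)·log₂(Q(1)/P(1)) = 0.9738·log₂(0.9738/0.3334) = 1.50586
  Q(2)·log₂(Q(2)/P(2)) = 0.01·log₂(0.01/0.3333) = -0.05059
  Q(3)·log₂(Q(3)/P(3)) = 0.0162·log₂(0.0162/0.3333) = -0.07068

D_KL(Q||P) = 1.50586 - 0.05059 - 0.07068 = 1.38459 ≈ 1.3846 bits

These are NOT equal (difference: 1.2400 bits). KL divergence is asymmetric: D_KL(P||Q) ≠ D_KL(Q||P) in general.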